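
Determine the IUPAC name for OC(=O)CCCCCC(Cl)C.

7-chlorooctanoic acid

Counting along the main chain through the –COOH group gives 8 carbons: the parent is octane.
The highest-priority functional group is a carboxylic acid (terminal –COOH), so the name ends in -oic acid.
Number the chain so that the carboxylic acid carbon is C-1 by definition.
This places a chloro group at C-7.
Putting it together: 7-chlorooctanoic acid.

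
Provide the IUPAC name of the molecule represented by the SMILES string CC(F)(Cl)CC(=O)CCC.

The longest carbon chain that includes the carbonyl has 7 carbons, so the parent hydride is heptane.
The principal characteristic group is a ketone (C=O on an internal carbon), named with the suffix -one.
Number the chain so that the substituent locant set {2,2} is lower than {6,6} at the first point of difference.
This places the carbonyl at C-4; a chloro group at C-2; a fluoro group at C-2.
The substituents are ordered alphabetically, ignoring any di-/tri- multipliers.
Putting it together: 2-chloro-2-fluoroheptan-4-one.

2-chloro-2-fluoroheptan-4-one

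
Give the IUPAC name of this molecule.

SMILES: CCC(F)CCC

3-fluorohexane

The longest carbon chain is 6 atoms: the parent is hexane.
The numbering direction is chosen so that the substituent locant set {3} is lower than {4} at the first point of difference.
This places a fluoro group at C-3.
Assembling the pieces gives 3-fluorohexane.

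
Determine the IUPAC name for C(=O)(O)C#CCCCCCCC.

The longest carbon chain that includes the –COOH group and the multiple bond has 10 carbons, so the parent hydride is decane.
The principal characteristic group is a carboxylic acid (terminal –COOH), named with the suffix -oic acid.
There is one C≡C triple bond, indicated by the ending -yne.
Choose the numbering such that the carboxylic acid carbon is C-1 by definition.
That gives the triple bond between C-2 and C-3.
The name is dec-2-ynoic acid.

dec-2-ynoic acid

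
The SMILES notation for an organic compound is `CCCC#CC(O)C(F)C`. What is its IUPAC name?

The longest chain bearing the –OH group and the multiple bond is 8 carbons long (octane).
The highest-priority functional group is an alcohol (–OH), so the name ends in -ol.
A C≡C triple bond in the chain gives the infix -yne-.
Choose the numbering such that numbering from this end puts the hydroxyl group at C-3 rather than C-6.
With this numbering: the hydroxyl at C-3; the triple bond between C-4 and C-5; a fluoro group at C-2.
Putting it together: 2-fluorooct-4-yn-3-ol.

2-fluorooct-4-yn-3-ol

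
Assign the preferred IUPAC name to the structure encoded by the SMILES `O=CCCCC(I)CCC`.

5-iodooctanal

Counting along the main chain through the –CHO group gives 8 carbons: the parent is octane.
The highest-priority functional group is an aldehyde (terminal –CHO), so the name ends in -al.
Number the chain so that the aldehyde carbon is C-1 by definition.
That gives an iodo group at C-5.
Assembling the pieces gives 5-iodooctanal.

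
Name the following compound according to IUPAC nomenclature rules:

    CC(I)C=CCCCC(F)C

Counting along the main chain through the multiple bond gives 9 carbons: the parent is nonane.
The chain contains a C=C double bond, so the unsaturation ending is -ene.
The numbering direction is chosen so that numbering from this end puts the double bond at C-3 rather than C-6.
This places the double bond between C-3 and C-4; a fluoro group at C-8; an iodo group at C-2.
Prefixes are listed alphabetically: fluoro, iodo.
Putting it together: 8-fluoro-2-iodonon-3-ene.

8-fluoro-2-iodonon-3-ene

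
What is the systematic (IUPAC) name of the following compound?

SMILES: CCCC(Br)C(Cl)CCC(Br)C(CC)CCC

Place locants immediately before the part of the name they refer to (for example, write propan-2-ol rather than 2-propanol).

The parent chain contains 12 carbons (dodecane).
Choose the numbering such that the locant sets are identical either way, so the alphabetically earlier bromo substituent takes the lower locants ({4,8} rather than {5,9}, first differing at 4 vs 5).
With this numbering: bromo groups at C-4 and C-8; a chloro group at C-5; an ethyl group at C-9.
Substituent prefixes are cited in alphabetical order (multiplying prefixes like di-/tri- are ignored for ordering).
Assembling the pieces gives 4,8-dibromo-5-chloro-9-ethyldodecane.

4,8-dibromo-5-chloro-9-ethyldodecane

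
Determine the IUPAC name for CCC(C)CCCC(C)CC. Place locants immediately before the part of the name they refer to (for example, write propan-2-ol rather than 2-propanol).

3,7-dimethylnonane

The longest carbon chain is 9 atoms: the parent is nonane.
Numbering from either end gives identical locants here.
That gives methyl groups at C-3 and C-7.
Putting it together: 3,7-dimethylnonane.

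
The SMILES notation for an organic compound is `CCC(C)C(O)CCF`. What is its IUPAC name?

The longest chain bearing the –OH group is 6 carbons long (hexane).
An alcohol (–OH) is the principal characteristic group, giving the suffix -ol.
The numbering direction is chosen so that numbering from this end puts the hydroxyl group at C-3 rather than C-4.
With this numbering: the hydroxyl at C-3; a fluoro group at C-1; a methyl group at C-4.
The substituents are ordered alphabetically, ignoring any di-/tri- multipliers.
The name is 1-fluoro-4-methylhexan-3-ol.

1-fluoro-4-methylhexan-3-ol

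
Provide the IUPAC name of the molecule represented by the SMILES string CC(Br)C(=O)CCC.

The longest chain bearing the carbonyl is 6 carbons long (hexane).
A ketone (C=O on an internal carbon) is the principal characteristic group, giving the suffix -one.
The numbering direction is chosen so that numbering from this end puts the carbonyl group at C-3 rather than C-4.
That gives the carbonyl at C-3; a bromo group at C-2.
Putting it together: 2-bromohexan-3-one.

2-bromohexan-3-one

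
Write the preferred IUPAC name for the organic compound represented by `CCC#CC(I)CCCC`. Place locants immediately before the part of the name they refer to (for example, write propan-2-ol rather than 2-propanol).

Counting along the main chain through the multiple bond gives 9 carbons: the parent is nonane.
The chain contains a C≡C triple bond, so the unsaturation ending is -yne.
Choose the numbering such that numbering from this end puts the triple bond at C-3 rather than C-6.
This places the triple bond between C-3 and C-4; an iodo group at C-5.
Assembling the pieces gives 5-iodonon-3-yne.

5-iodonon-3-yne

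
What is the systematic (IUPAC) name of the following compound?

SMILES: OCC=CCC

pent-2-en-1-ol

The longest carbon chain that includes the –OH group and the multiple bond has 5 carbons, so the parent hydride is pentane.
An alcohol (–OH) is the principal characteristic group, giving the suffix -ol.
There is one C=C double bond, indicated by the ending -ene.
Choose the numbering such that numbering from this end puts the hydroxyl group at C-1 rather than C-5.
This places the hydroxyl at C-1; the double bond between C-2 and C-3.
The name is pent-2-en-1-ol.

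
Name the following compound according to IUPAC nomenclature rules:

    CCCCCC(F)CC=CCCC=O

7-fluorododec-4-enal

The longest carbon chain that includes the –CHO group and the multiple bond has 12 carbons, so the parent hydride is dodecane.
An aldehyde (terminal –CHO) is the principal characteristic group, giving the suffix -al.
There is one C=C double bond, indicated by the ending -ene.
Choose the numbering such that the aldehyde carbon is C-1 by definition.
That gives the double bond between C-4 and C-5; a fluoro group at C-7.
The name is 7-fluorododec-4-enal.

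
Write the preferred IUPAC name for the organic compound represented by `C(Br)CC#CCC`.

The longest carbon chain that includes the multiple bond has 6 carbons, so the parent hydride is hexane.
There is one C≡C triple bond, indicated by the ending -yne.
Choose the numbering such that the substituent locant set {1} is lower than {6} at the first point of difference.
That gives the triple bond between C-3 and C-4; a bromo group at C-1.
The name is 1-bromohex-3-yne.

1-bromohex-3-yne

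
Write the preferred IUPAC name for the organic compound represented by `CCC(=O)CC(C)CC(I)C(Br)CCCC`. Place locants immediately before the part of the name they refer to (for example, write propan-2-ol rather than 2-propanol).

8-bromo-7-iodo-5-methyldodecan-3-one

The longest chain bearing the carbonyl is 12 carbons long (dodecane).
The highest-priority functional group is a ketone (C=O on an internal carbon), so the name ends in -one.
Choose the numbering such that numbering from this end puts the carbonyl group at C-3 rather than C-10.
With this numbering: the carbonyl at C-3; a bromo group at C-8; an iodo group at C-7; a methyl group at C-5.
Prefixes are listed alphabetically: bromo, iodo, methyl.
The name is 8-bromo-7-iodo-5-methyldodecan-3-one.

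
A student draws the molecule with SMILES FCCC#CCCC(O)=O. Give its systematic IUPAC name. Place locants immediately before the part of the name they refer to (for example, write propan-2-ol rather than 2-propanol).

7-fluorohept-4-ynoic acid

The longest chain bearing the –COOH group and the multiple bond is 7 carbons long (heptane).
The highest-priority functional group is a carboxylic acid (terminal –COOH), so the name ends in -oic acid.
A C≡C triple bond in the chain gives the infix -yne-.
Choose the numbering such that the carboxylic acid carbon is C-1 by definition.
With this numbering: the triple bond between C-4 and C-5; a fluoro group at C-7.
Putting it together: 7-fluorohept-4-ynoic acid.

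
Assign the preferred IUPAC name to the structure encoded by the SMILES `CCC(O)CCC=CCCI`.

9-iodonon-6-en-3-ol

Counting along the main chain through the –OH group and the multiple bond gives 9 carbons: the parent is nonane.
An alcohol (–OH) is the principal characteristic group, giving the suffix -ol.
A C=C double bond in the chain gives the infix -ene-.
Choose the numbering such that numbering from this end puts the hydroxyl group at C-3 rather than C-7.
With this numbering: the hydroxyl at C-3; the double bond between C-6 and C-7; an iodo group at C-9.
Assembling the pieces gives 9-iodonon-6-en-3-ol.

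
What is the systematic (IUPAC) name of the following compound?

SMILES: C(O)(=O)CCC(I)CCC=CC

Counting along the main chain through the –COOH group and the multiple bond gives 9 carbons: the parent is nonane.
A carboxylic acid (terminal –COOH) is the principal characteristic group, giving the suffix -oic acid.
A C=C double bond in the chain gives the infix -ene-.
The numbering direction is chosen so that the carboxylic acid carbon is C-1 by definition.
That gives the double bond between C-7 and C-8; an iodo group at C-4.
Putting it together: 4-iodonon-7-enoic acid.

4-iodonon-7-enoic acid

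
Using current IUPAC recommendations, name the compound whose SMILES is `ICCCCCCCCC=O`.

9-iodononanal

The longest chain bearing the –CHO group is 9 carbons long (nonane).
An aldehyde (terminal –CHO) is the principal characteristic group, giving the suffix -al.
The numbering direction is chosen so that the aldehyde carbon is C-1 by definition.
This places an iodo group at C-9.
The name is 9-iodononanal.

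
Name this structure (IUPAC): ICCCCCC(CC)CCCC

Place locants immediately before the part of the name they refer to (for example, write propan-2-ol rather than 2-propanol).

6-ethyl-1-iododecane

The longest carbon chain is 10 atoms: the parent is decane.
Number the chain so that the substituent locant set {1,6} is lower than {5,10} at the first point of difference.
That gives an ethyl group at C-6; an iodo group at C-1.
The substituents are ordered alphabetically, ignoring any di-/tri- multipliers.
The name is 6-ethyl-1-iododecane.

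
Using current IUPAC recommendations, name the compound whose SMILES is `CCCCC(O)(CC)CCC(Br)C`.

The longest chain bearing the –OH group is 9 carbons long (nonane).
The principal characteristic group is an alcohol (–OH), named with the suffix -ol.
Number the chain so that the substituent locant set {2,5} is lower than {5,8} at the first point of difference.
With this numbering: the hydroxyl at C-5; a bromo group at C-2; an ethyl group at C-5.
Prefixes are listed alphabetically: bromo, ethyl.
The name is 2-bromo-5-ethylnonan-5-ol.

2-bromo-5-ethylnonan-5-ol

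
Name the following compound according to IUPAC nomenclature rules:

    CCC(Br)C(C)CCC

3-bromo-4-methylheptane

The longest carbon chain is 7 atoms: the parent is heptane.
The numbering direction is chosen so that the substituent locant set {3,4} is lower than {4,5} at the first point of difference.
With this numbering: a bromo group at C-3; a methyl group at C-4.
Substituent prefixes are cited in alphabetical order (multiplying prefixes like di-/tri- are ignored for ordering).
Putting it together: 3-bromo-4-methylheptane.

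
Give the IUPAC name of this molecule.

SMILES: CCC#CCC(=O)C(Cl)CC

3-chloronon-6-yn-4-one

The longest chain bearing the carbonyl and the multiple bond is 9 carbons long (nonane).
A ketone (C=O on an internal carbon) is the principal characteristic group, giving the suffix -one.
The chain contains a C≡C triple bond, so the unsaturation ending is -yne.
The numbering direction is chosen so that numbering from this end puts the carbonyl group at C-4 rather than C-6.
With this numbering: the carbonyl at C-4; the triple bond between C-6 and C-7; a chloro group at C-3.
Assembling the pieces gives 3-chloronon-6-yn-4-one.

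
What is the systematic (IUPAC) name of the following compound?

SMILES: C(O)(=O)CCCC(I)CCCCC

5-iododecanoic acid

Counting along the main chain through the –COOH group gives 10 carbons: the parent is decane.
A carboxylic acid (terminal –COOH) is the principal characteristic group, giving the suffix -oic acid.
Number the chain so that the carboxylic acid carbon is C-1 by definition.
With this numbering: an iodo group at C-5.
Putting it together: 5-iododecanoic acid.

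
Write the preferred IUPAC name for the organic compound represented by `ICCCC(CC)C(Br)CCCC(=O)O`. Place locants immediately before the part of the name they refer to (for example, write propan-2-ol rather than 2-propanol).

5-bromo-6-ethyl-9-iodononanoic acid

The longest chain bearing the –COOH group is 9 carbons long (nonane).
The principal characteristic group is a carboxylic acid (terminal –COOH), named with the suffix -oic acid.
The numbering direction is chosen so that the carboxylic acid carbon is C-1 by definition.
This places a bromo group at C-5; an ethyl group at C-6; an iodo group at C-9.
The substituents are ordered alphabetically, ignoring any di-/tri- multipliers.
Assembling the pieces gives 5-bromo-6-ethyl-9-iodononanoic acid.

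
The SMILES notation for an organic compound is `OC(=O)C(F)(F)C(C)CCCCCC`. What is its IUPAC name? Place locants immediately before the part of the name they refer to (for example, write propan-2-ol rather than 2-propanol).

2,2-difluoro-3-methylnonanoic acid

The longest carbon chain that includes the –COOH group has 9 carbons, so the parent hydride is nonane.
A carboxylic acid (terminal –COOH) is the principal characteristic group, giving the suffix -oic acid.
The numbering direction is chosen so that the carboxylic acid carbon is C-1 by definition.
This places two fluoro groups at C-2; a methyl group at C-3.
The substituents are ordered alphabetically, ignoring any di-/tri- multipliers.
The name is 2,2-difluoro-3-methylnonanoic acid.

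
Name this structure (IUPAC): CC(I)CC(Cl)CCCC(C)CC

4-chloro-2-iodo-8-methyldecane

The parent chain contains 10 carbons (decane).
Number the chain so that the substituent locant set {2,4,8} is lower than {3,7,9} at the first point of difference.
With this numbering: a chloro group at C-4; an iodo group at C-2; a methyl group at C-8.
Substituent prefixes are cited in alphabetical order (multiplying prefixes like di-/tri- are ignored for ordering).
Putting it together: 4-chloro-2-iodo-8-methyldecane.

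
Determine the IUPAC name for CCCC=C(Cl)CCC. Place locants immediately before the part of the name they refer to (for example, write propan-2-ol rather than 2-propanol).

The longest carbon chain that includes the multiple bond has 8 carbons, so the parent hydride is octane.
The chain contains a C=C double bond, so the unsaturation ending is -ene.
Number the chain so that the substituent locant set {4} is lower than {5} at the first point of difference.
That gives the double bond between C-4 and C-5; a chloro group at C-4.
Assembling the pieces gives 4-chlorooct-4-ene.

4-chlorooct-4-ene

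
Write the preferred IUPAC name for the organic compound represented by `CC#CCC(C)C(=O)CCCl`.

The longest carbon chain that includes the carbonyl and the multiple bond has 8 carbons, so the parent hydride is octane.
A ketone (C=O on an internal carbon) is the principal characteristic group, giving the suffix -one.
There is one C≡C triple bond, indicated by the ending -yne.
Choose the numbering such that numbering from this end puts the carbonyl group at C-3 rather than C-6.
With this numbering: the carbonyl at C-3; the triple bond between C-6 and C-7; a chloro group at C-1; a methyl group at C-4.
The substituents are ordered alphabetically, ignoring any di-/tri- multipliers.
Assembling the pieces gives 1-chloro-4-methyloct-6-yn-3-one.

1-chloro-4-methyloct-6-yn-3-one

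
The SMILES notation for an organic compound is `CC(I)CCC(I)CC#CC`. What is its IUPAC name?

5,8-diiodonon-2-yne

The longest carbon chain that includes the multiple bond has 9 carbons, so the parent hydride is nonane.
A C≡C triple bond in the chain gives the infix -yne-.
Choose the numbering such that numbering from this end puts the triple bond at C-2 rather than C-7.
That gives the triple bond between C-2 and C-3; iodo groups at C-5 and C-8.
The name is 5,8-diiodonon-2-yne.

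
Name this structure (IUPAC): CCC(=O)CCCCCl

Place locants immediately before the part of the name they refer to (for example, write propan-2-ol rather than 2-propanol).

7-chloroheptan-3-one

The longest chain bearing the carbonyl is 7 carbons long (heptane).
A ketone (C=O on an internal carbon) is the principal characteristic group, giving the suffix -one.
The numbering direction is chosen so that numbering from this end puts the carbonyl group at C-3 rather than C-5.
That gives the carbonyl at C-3; a chloro group at C-7.
Putting it together: 7-chloroheptan-3-one.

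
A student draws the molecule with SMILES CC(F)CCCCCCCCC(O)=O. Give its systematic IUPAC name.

The longest carbon chain that includes the –COOH group has 11 carbons, so the parent hydride is undecane.
The principal characteristic group is a carboxylic acid (terminal –COOH), named with the suffix -oic acid.
The numbering direction is chosen so that the carboxylic acid carbon is C-1 by definition.
This places a fluoro group at C-10.
The name is 10-fluoroundecanoic acid.

10-fluoroundecanoic acid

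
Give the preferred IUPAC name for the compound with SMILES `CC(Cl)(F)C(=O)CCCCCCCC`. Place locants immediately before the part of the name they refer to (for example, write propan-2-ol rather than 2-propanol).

2-chloro-2-fluoroundecan-3-one

Counting along the main chain through the carbonyl gives 11 carbons: the parent is undecane.
A ketone (C=O on an internal carbon) is the principal characteristic group, giving the suffix -one.
Choose the numbering such that numbering from this end puts the carbonyl group at C-3 rather than C-9.
This places the carbonyl at C-3; a chloro group at C-2; a fluoro group at C-2.
The substituents are ordered alphabetically, ignoring any di-/tri- multipliers.
The name is 2-chloro-2-fluoroundecan-3-one.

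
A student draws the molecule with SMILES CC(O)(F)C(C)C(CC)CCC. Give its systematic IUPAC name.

4-ethyl-2-fluoro-3-methylheptan-2-ol

The longest chain bearing the –OH group is 7 carbons long (heptane).
An alcohol (–OH) is the principal characteristic group, giving the suffix -ol.
The numbering direction is chosen so that numbering from this end puts the hydroxyl group at C-2 rather than C-6.
With this numbering: the hydroxyl at C-2; an ethyl group at C-4; a fluoro group at C-2; a methyl group at C-3.
The substituents are ordered alphabetically, ignoring any di-/tri- multipliers.
Putting it together: 4-ethyl-2-fluoro-3-methylheptan-2-ol.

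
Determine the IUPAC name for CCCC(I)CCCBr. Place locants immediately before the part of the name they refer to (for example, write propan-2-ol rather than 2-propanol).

The longest continuous carbon chain has 7 atoms, so the parent hydride is heptane.
Number the chain so that the substituent locant set {1,4} is lower than {4,7} at the first point of difference.
With this numbering: a bromo group at C-1; an iodo group at C-4.
Substituent prefixes are cited in alphabetical order (multiplying prefixes like di-/tri- are ignored for ordering).
Assembling the pieces gives 1-bromo-4-iodoheptane.

1-bromo-4-iodoheptane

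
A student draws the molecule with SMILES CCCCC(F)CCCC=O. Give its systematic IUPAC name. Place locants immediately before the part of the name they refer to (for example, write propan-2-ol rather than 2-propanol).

The longest carbon chain that includes the –CHO group has 9 carbons, so the parent hydride is nonane.
An aldehyde (terminal –CHO) is the principal characteristic group, giving the suffix -al.
Number the chain so that the aldehyde carbon is C-1 by definition.
This places a fluoro group at C-5.
Assembling the pieces gives 5-fluorononanal.

5-fluorononanal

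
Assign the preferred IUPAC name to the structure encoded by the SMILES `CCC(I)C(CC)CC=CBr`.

1-bromo-4-ethyl-5-iodohept-1-ene

Counting along the main chain through the multiple bond gives 7 carbons: the parent is heptane.
There is one C=C double bond, indicated by the ending -ene.
Choose the numbering such that numbering from this end puts the double bond at C-1 rather than C-6.
With this numbering: the double bond between C-1 and C-2; a bromo group at C-1; an ethyl group at C-4; an iodo group at C-5.
Prefixes are listed alphabetically: bromo, ethyl, iodo.
Assembling the pieces gives 1-bromo-4-ethyl-5-iodohept-1-ene.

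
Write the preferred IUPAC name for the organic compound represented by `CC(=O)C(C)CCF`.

5-fluoro-3-methylpentan-2-one

The longest chain bearing the carbonyl is 5 carbons long (pentane).
The highest-priority functional group is a ketone (C=O on an internal carbon), so the name ends in -one.
Choose the numbering such that numbering from this end puts the carbonyl group at C-2 rather than C-4.
This places the carbonyl at C-2; a fluoro group at C-5; a methyl group at C-3.
The substituents are ordered alphabetically, ignoring any di-/tri- multipliers.
Putting it together: 5-fluoro-3-methylpentan-2-one.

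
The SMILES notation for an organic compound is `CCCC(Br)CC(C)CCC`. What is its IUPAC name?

4-bromo-6-methylnonane

The longest carbon chain is 9 atoms: the parent is nonane.
Number the chain so that the locant sets are identical either way, so the alphabetically earlier bromo substituent takes the lower locant (4 rather than 6).
That gives a bromo group at C-4; a methyl group at C-6.
Substituent prefixes are cited in alphabetical order (multiplying prefixes like di-/tri- are ignored for ordering).
Assembling the pieces gives 4-bromo-6-methylnonane.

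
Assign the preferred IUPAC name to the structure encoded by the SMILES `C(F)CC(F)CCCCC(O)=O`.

6,8-difluorooctanoic acid

The longest carbon chain that includes the –COOH group has 8 carbons, so the parent hydride is octane.
The principal characteristic group is a carboxylic acid (terminal –COOH), named with the suffix -oic acid.
The numbering direction is chosen so that the carboxylic acid carbon is C-1 by definition.
That gives fluoro groups at C-6 and C-8.
Assembling the pieces gives 6,8-difluorooctanoic acid.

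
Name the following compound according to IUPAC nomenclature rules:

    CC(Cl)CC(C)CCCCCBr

1-bromo-8-chloro-6-methylnonane

The parent chain contains 9 carbons (nonane).
Number the chain so that the substituent locant set {1,6,8} is lower than {2,4,9} at the first point of difference.
This places a bromo group at C-1; a chloro group at C-8; a methyl group at C-6.
The substituents are ordered alphabetically, ignoring any di-/tri- multipliers.
Putting it together: 1-bromo-8-chloro-6-methylnonane.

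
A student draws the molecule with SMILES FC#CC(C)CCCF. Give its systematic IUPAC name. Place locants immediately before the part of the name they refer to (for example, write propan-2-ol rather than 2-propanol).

Counting along the main chain through the multiple bond gives 6 carbons: the parent is hexane.
A C≡C triple bond in the chain gives the infix -yne-.
Choose the numbering such that numbering from this end puts the triple bond at C-1 rather than C-5.
This places the triple bond between C-1 and C-2; fluoro groups at C-1 and C-6; a methyl group at C-3.
Prefixes are listed alphabetically: fluoro, methyl.
Putting it together: 1,6-difluoro-3-methylhex-1-yne.

1,6-difluoro-3-methylhex-1-yne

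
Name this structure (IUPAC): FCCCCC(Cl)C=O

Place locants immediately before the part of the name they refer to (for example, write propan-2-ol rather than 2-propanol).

2-chloro-6-fluorohexanal

The longest carbon chain that includes the –CHO group has 6 carbons, so the parent hydride is hexane.
The principal characteristic group is an aldehyde (terminal –CHO), named with the suffix -al.
Number the chain so that the aldehyde carbon is C-1 by definition.
With this numbering: a chloro group at C-2; a fluoro group at C-6.
Prefixes are listed alphabetically: chloro, fluoro.
Putting it together: 2-chloro-6-fluorohexanal.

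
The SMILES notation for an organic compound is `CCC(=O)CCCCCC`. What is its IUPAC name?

Counting along the main chain through the carbonyl gives 9 carbons: the parent is nonane.
A ketone (C=O on an internal carbon) is the principal characteristic group, giving the suffix -one.
Number the chain so that numbering from this end puts the carbonyl group at C-3 rather than C-7.
With this numbering: the carbonyl at C-3.
The name is nonan-3-one.

nonan-3-one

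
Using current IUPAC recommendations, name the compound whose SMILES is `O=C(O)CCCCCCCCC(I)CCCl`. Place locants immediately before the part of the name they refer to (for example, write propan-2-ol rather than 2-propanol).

Counting along the main chain through the –COOH group gives 12 carbons: the parent is dodecane.
The highest-priority functional group is a carboxylic acid (terminal –COOH), so the name ends in -oic acid.
The numbering direction is chosen so that the carboxylic acid carbon is C-1 by definition.
That gives a chloro group at C-12; an iodo group at C-10.
The substituents are ordered alphabetically, ignoring any di-/tri- multipliers.
Putting it together: 12-chloro-10-iodododecanoic acid.

12-chloro-10-iodododecanoic acid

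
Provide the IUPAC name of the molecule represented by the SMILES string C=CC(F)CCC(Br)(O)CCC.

The longest carbon chain that includes the –OH group and the multiple bond has 9 carbons, so the parent hydride is nonane.
The highest-priority functional group is an alcohol (–OH), so the name ends in -ol.
There is one C=C double bond, indicated by the ending -ene.
The numbering direction is chosen so that numbering from this end puts the hydroxyl group at C-4 rather than C-6.
With this numbering: the hydroxyl at C-4; the double bond between C-8 and C-9; a bromo group at C-4; a fluoro group at C-7.
Prefixes are listed alphabetically: bromo, fluoro.
Putting it together: 4-bromo-7-fluoronon-8-en-4-ol.

4-bromo-7-fluoronon-8-en-4-ol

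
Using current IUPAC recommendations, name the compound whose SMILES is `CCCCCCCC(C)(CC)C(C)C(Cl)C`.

2-chloro-4-ethyl-3,4-dimethylundecane

The longest continuous carbon chain has 11 atoms, so the parent hydride is undecane.
Number the chain so that the substituent locant set {2,3,4,4} is lower than {8,8,9,10} at the first point of difference.
This places a chloro group at C-2; an ethyl group at C-4; methyl groups at C-3 and C-4.
Substituent prefixes are cited in alphabetical order (multiplying prefixes like di-/tri- are ignored for ordering).
Putting it together: 2-chloro-4-ethyl-3,4-dimethylundecane.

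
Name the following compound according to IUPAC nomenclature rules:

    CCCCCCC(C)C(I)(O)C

Counting along the main chain through the –OH group gives 9 carbons: the parent is nonane.
An alcohol (–OH) is the principal characteristic group, giving the suffix -ol.
Number the chain so that numbering from this end puts the hydroxyl group at C-2 rather than C-8.
That gives the hydroxyl at C-2; an iodo group at C-2; a methyl group at C-3.
Substituent prefixes are cited in alphabetical order (multiplying prefixes like di-/tri- are ignored for ordering).
Putting it together: 2-iodo-3-methylnonan-2-ol.

2-iodo-3-methylnonan-2-ol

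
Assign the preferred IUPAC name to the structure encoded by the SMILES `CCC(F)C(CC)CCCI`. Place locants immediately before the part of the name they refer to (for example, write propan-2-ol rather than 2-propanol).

4-ethyl-5-fluoro-1-iodoheptane

The parent chain contains 7 carbons (heptane).
Choose the numbering such that the substituent locant set {1,4,5} is lower than {3,4,7} at the first point of difference.
This places an ethyl group at C-4; a fluoro group at C-5; an iodo group at C-1.
Substituent prefixes are cited in alphabetical order (multiplying prefixes like di-/tri- are ignored for ordering).
The name is 4-ethyl-5-fluoro-1-iodoheptane.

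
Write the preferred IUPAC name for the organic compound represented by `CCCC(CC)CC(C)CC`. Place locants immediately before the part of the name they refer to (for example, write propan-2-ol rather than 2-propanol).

The longest continuous carbon chain has 8 atoms, so the parent hydride is octane.
The numbering direction is chosen so that the substituent locant set {3,5} is lower than {4,6} at the first point of difference.
With this numbering: an ethyl group at C-5; a methyl group at C-3.
Prefixes are listed alphabetically: ethyl, methyl.
Assembling the pieces gives 5-ethyl-3-methyloctane.

5-ethyl-3-methyloctane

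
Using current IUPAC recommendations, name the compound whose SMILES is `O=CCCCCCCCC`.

Counting along the main chain through the –CHO group gives 9 carbons: the parent is nonane.
The principal characteristic group is an aldehyde (terminal –CHO), named with the suffix -al.
The numbering direction is chosen so that the aldehyde carbon is C-1 by definition.
Assembling the pieces gives nonanal.

nonanal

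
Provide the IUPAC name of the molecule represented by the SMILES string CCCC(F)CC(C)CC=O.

The longest chain bearing the –CHO group is 8 carbons long (octane).
The principal characteristic group is an aldehyde (terminal –CHO), named with the suffix -al.
Number the chain so that the aldehyde carbon is C-1 by definition.
With this numbering: a fluoro group at C-5; a methyl group at C-3.
The substituents are ordered alphabetically, ignoring any di-/tri- multipliers.
Putting it together: 5-fluoro-3-methyloctanal.

5-fluoro-3-methyloctanal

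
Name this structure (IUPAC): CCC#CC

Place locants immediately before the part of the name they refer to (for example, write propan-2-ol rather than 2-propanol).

pent-2-yne

The longest chain bearing the multiple bond is 5 carbons long (pentane).
The chain contains a C≡C triple bond, so the unsaturation ending is -yne.
Number the chain so that numbering from this end puts the triple bond at C-2 rather than C-3.
That gives the triple bond between C-2 and C-3.
The name is pent-2-yne.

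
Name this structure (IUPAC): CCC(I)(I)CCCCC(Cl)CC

8-chloro-3,3-diiododecane

The longest carbon chain is 10 atoms: the parent is decane.
Choose the numbering such that the substituent locant set {3,3,8} is lower than {3,8,8} at the first point of difference.
With this numbering: a chloro group at C-8; two iodo groups at C-3.
Prefixes are listed alphabetically: chloro, iodo.
Assembling the pieces gives 8-chloro-3,3-diiododecane.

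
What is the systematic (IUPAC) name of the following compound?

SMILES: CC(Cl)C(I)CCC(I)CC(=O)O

7-chloro-3,6-diiodooctanoic acid

The longest chain bearing the –COOH group is 8 carbons long (octane).
A carboxylic acid (terminal –COOH) is the principal characteristic group, giving the suffix -oic acid.
The numbering direction is chosen so that the carboxylic acid carbon is C-1 by definition.
This places a chloro group at C-7; iodo groups at C-3 and C-6.
Prefixes are listed alphabetically: chloro, iodo.
Putting it together: 7-chloro-3,6-diiodooctanoic acid.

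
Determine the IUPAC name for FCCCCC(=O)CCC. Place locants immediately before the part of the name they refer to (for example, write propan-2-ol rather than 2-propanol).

Counting along the main chain through the carbonyl gives 8 carbons: the parent is octane.
The principal characteristic group is a ketone (C=O on an internal carbon), named with the suffix -one.
Choose the numbering such that numbering from this end puts the carbonyl group at C-4 rather than C-5.
With this numbering: the carbonyl at C-4; a fluoro group at C-8.
The name is 8-fluorooctan-4-one.

8-fluorooctan-4-one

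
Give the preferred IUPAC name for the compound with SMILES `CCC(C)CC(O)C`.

4-methylhexan-2-ol

The longest chain bearing the –OH group is 6 carbons long (hexane).
The highest-priority functional group is an alcohol (–OH), so the name ends in -ol.
Number the chain so that numbering from this end puts the hydroxyl group at C-2 rather than C-5.
That gives the hydroxyl at C-2; a methyl group at C-4.
Assembling the pieces gives 4-methylhexan-2-ol.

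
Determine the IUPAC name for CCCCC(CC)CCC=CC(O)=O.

The longest carbon chain that includes the –COOH group and the multiple bond has 10 carbons, so the parent hydride is decane.
The principal characteristic group is a carboxylic acid (terminal –COOH), named with the suffix -oic acid.
There is one C=C double bond, indicated by the ending -ene.
The numbering direction is chosen so that the carboxylic acid carbon is C-1 by definition.
With this numbering: the double bond between C-2 and C-3; an ethyl group at C-6.
The name is 6-ethyldec-2-enoic acid.

6-ethyldec-2-enoic acid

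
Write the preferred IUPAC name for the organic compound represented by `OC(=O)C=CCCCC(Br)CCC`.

7-bromodec-2-enoic acid

The longest carbon chain that includes the –COOH group and the multiple bond has 10 carbons, so the parent hydride is decane.
The highest-priority functional group is a carboxylic acid (terminal –COOH), so the name ends in -oic acid.
A C=C double bond in the chain gives the infix -ene-.
The numbering direction is chosen so that the carboxylic acid carbon is C-1 by definition.
That gives the double bond between C-2 and C-3; a bromo group at C-7.
Putting it together: 7-bromodec-2-enoic acid.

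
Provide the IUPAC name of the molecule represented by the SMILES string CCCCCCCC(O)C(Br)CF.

2-bromo-1-fluorodecan-3-ol

The longest carbon chain that includes the –OH group has 10 carbons, so the parent hydride is decane.
The principal characteristic group is an alcohol (–OH), named with the suffix -ol.
Choose the numbering such that numbering from this end puts the hydroxyl group at C-3 rather than C-8.
With this numbering: the hydroxyl at C-3; a bromo group at C-2; a fluoro group at C-1.
Substituent prefixes are cited in alphabetical order (multiplying prefixes like di-/tri- are ignored for ordering).
Assembling the pieces gives 2-bromo-1-fluorodecan-3-ol.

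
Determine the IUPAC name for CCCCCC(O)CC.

octan-3-ol

Counting along the main chain through the –OH group gives 8 carbons: the parent is octane.
The principal characteristic group is an alcohol (–OH), named with the suffix -ol.
The numbering direction is chosen so that numbering from this end puts the hydroxyl group at C-3 rather than C-6.
This places the hydroxyl at C-3.
Assembling the pieces gives octan-3-ol.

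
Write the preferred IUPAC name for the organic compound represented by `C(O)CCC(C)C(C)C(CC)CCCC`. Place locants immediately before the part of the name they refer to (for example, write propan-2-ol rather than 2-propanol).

The longest chain bearing the –OH group is 10 carbons long (decane).
The principal characteristic group is an alcohol (–OH), named with the suffix -ol.
The numbering direction is chosen so that numbering from this end puts the hydroxyl group at C-1 rather than C-10.
With this numbering: the hydroxyl at C-1; an ethyl group at C-6; methyl groups at C-4 and C-5.
Substituent prefixes are cited in alphabetical order (multiplying prefixes like di-/tri- are ignored for ordering).
Putting it together: 6-ethyl-4,5-dimethyldecan-1-ol.

6-ethyl-4,5-dimethyldecan-1-ol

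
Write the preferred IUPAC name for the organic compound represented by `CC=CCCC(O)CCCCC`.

undec-2-en-6-ol

The longest chain bearing the –OH group and the multiple bond is 11 carbons long (undecane).
An alcohol (–OH) is the principal characteristic group, giving the suffix -ol.
There is one C=C double bond, indicated by the ending -ene.
Choose the numbering such that numbering from this end puts the double bond at C-2 rather than C-9.
That gives the hydroxyl at C-6; the double bond between C-2 and C-3.
The name is undec-2-en-6-ol.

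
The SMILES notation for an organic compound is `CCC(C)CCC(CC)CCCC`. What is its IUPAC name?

6-ethyl-3-methyldecane

The longest continuous carbon chain has 10 atoms, so the parent hydride is decane.
Choose the numbering such that the substituent locant set {3,6} is lower than {5,8} at the first point of difference.
This places an ethyl group at C-6; a methyl group at C-3.
The substituents are ordered alphabetically, ignoring any di-/tri- multipliers.
The name is 6-ethyl-3-methyldecane.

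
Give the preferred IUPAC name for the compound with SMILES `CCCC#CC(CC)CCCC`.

Counting along the main chain through the multiple bond gives 10 carbons: the parent is decane.
There is one C≡C triple bond, indicated by the ending -yne.
Number the chain so that numbering from this end puts the triple bond at C-4 rather than C-6.
With this numbering: the triple bond between C-4 and C-5; an ethyl group at C-6.
The name is 6-ethyldec-4-yne.

6-ethyldec-4-yne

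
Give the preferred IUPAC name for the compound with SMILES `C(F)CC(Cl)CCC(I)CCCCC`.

The parent chain contains 11 carbons (undecane).
Choose the numbering such that the substituent locant set {1,3,6} is lower than {6,9,11} at the first point of difference.
With this numbering: a chloro group at C-3; a fluoro group at C-1; an iodo group at C-6.
The substituents are ordered alphabetically, ignoring any di-/tri- multipliers.
Putting it together: 3-chloro-1-fluoro-6-iodoundecane.

3-chloro-1-fluoro-6-iodoundecane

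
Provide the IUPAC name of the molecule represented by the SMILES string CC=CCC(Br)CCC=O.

4-bromooct-6-enal

The longest carbon chain that includes the –CHO group and the multiple bond has 8 carbons, so the parent hydride is octane.
An aldehyde (terminal –CHO) is the principal characteristic group, giving the suffix -al.
The chain contains a C=C double bond, so the unsaturation ending is -ene.
Number the chain so that the aldehyde carbon is C-1 by definition.
That gives the double bond between C-6 and C-7; a bromo group at C-4.
The name is 4-bromooct-6-enal.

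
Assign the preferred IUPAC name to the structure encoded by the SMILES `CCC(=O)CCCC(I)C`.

The longest carbon chain that includes the carbonyl has 8 carbons, so the parent hydride is octane.
The principal characteristic group is a ketone (C=O on an internal carbon), named with the suffix -one.
Number the chain so that numbering from this end puts the carbonyl group at C-3 rather than C-6.
That gives the carbonyl at C-3; an iodo group at C-7.
Assembling the pieces gives 7-iodooctan-3-one.

7-iodooctan-3-one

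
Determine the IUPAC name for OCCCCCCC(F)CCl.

The longest carbon chain that includes the –OH group has 8 carbons, so the parent hydride is octane.
The principal characteristic group is an alcohol (–OH), named with the suffix -ol.
Choose the numbering such that numbering from this end puts the hydroxyl group at C-1 rather than C-8.
That gives the hydroxyl at C-1; a chloro group at C-8; a fluoro group at C-7.
The substituents are ordered alphabetically, ignoring any di-/tri- multipliers.
Assembling the pieces gives 8-chloro-7-fluorooctan-1-ol.

8-chloro-7-fluorooctan-1-ol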